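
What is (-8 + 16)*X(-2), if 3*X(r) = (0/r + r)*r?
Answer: 32/3 ≈ 10.667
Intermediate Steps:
X(r) = r²/3 (X(r) = ((0/r + r)*r)/3 = ((0 + r)*r)/3 = (r*r)/3 = r²/3)
(-8 + 16)*X(-2) = (-8 + 16)*((⅓)*(-2)²) = 8*((⅓)*4) = 8*(4/3) = 32/3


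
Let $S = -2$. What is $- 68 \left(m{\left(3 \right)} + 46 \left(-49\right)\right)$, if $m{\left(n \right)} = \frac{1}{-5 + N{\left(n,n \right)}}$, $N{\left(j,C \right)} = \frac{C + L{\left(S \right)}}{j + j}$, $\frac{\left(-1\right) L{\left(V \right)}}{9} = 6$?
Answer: $\frac{4138480}{27} \approx 1.5328 \cdot 10^{5}$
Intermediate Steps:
$L{\left(V \right)} = -54$ ($L{\left(V \right)} = \left(-9\right) 6 = -54$)
$N{\left(j,C \right)} = \frac{-54 + C}{2 j}$ ($N{\left(j,C \right)} = \frac{C - 54}{j + j} = \frac{-54 + C}{2 j}$)
$m{\left(n \right)} = \frac{1}{-5 + \frac{-54 + n}{2 n}}$
$- 68 \left(m{\left(3 \right)} + 46 \left(-49\right)\right) = - 68 \left(\left(-2\right) 3 \frac{1}{54 + 9 \cdot 3} + 46 \left(-49\right)\right) = - 68 \left(\left(-2\right) 3 \frac{1}{54 + 27} - 2254\right) = - 68 \left(\left(-2\right) 3 \cdot \frac{1}{81} - 2254\right) = - 68 \left(- \frac{2}{27} - 2254\right) = \left(-68\right) \left(- \frac{60860}{27}\right) = \frac{4138480}{27}$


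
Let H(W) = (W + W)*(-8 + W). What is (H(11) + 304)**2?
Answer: 136900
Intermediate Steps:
H(W) = 2*W*(-8 + W) (H(W) = (2*W)*(-8 + W) = 2*W*(-8 + W))
(H(11) + 304)**2 = (2*11*(-8 + 11) + 304)**2 = (2*11*3 + 304)**2 = (66 + 304)**2 = 370**2 = 136900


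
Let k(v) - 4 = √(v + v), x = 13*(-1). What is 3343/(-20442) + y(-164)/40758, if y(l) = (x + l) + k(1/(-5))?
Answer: -11649205/69431253 + I*√10/203790 ≈ -0.16778 + 1.5517e-5*I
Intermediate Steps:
x = -13
k(v) = 4 + √2*√v (k(v) = 4 + √(v + v) = 4 + √(2*v) = 4 + √2*√v)
y(l) = -9 + l + I*√10/5 (y(l) = (-13 + l) + (4 + √2*√(1/(-5))) = (-13 + l) + (4 + √2*√(-⅕)) = (-13 + l) + (4 + √2*(I*√5/5)) = (-13 + l) + (4 + I*√10/5) = -9 + l + I*√10/5)
3343/(-20442) + y(-164)/40758 = 3343/(-20442) + (-9 - 164 + I*√10/5)/40758 = 3343*(-1/20442) + (-173 + I*√10/5)*(1/40758) = -3343/20442 + (-173/40758 + I*√10/203790) = -11649205/69431253 + I*√10/203790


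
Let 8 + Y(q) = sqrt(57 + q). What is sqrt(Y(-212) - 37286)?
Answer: sqrt(-37294 + I*sqrt(155)) ≈ 0.0322 + 193.12*I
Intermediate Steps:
Y(q) = -8 + sqrt(57 + q)
sqrt(Y(-212) - 37286) = sqrt((-8 + sqrt(57 - 212)) - 37286) = sqrt((-8 + sqrt(-155)) - 37286) = sqrt((-8 + I*sqrt(155)) - 37286) = sqrt(-37294 + I*sqrt(155))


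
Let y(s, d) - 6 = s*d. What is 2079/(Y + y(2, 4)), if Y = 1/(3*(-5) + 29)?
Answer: 29106/197 ≈ 147.75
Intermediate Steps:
y(s, d) = 6 + d*s (y(s, d) = 6 + s*d = 6 + d*s)
Y = 1/14 (Y = 1/(-15 + 29) = 1/14 ≈ 0.071429)
2079/(Y + y(2, 4)) = 2079/(1/14 + (6 + 4*2)) = 2079/(1/14 + (6 + 8)) = 2079/(1/14 + 14) = 2079/(197/14) = 2079*(14/197) = 29106/197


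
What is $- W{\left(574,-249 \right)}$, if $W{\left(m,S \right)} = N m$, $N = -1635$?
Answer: $938490$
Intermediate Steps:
$W{\left(m,S \right)} = - 1635 m$
$- W{\left(574,-249 \right)} = - \left(-1635\right) 574 = \left(-1\right) \left(-938490\right) = 938490$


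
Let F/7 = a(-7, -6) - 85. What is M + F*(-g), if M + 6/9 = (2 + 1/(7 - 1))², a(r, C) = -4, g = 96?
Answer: 2153233/36 ≈ 59812.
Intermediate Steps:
F = -623 (F = 7*(-4 - 85) = 7*(-89) = -623)
M = 145/36 (M = -⅔ + (2 + 1/(7 - 1))² = -⅔ + (2 + 1/6)² = -⅔ + (2 + ⅙)² = -⅔ + (13/6)² = -⅔ + 169/36 = 145/36 ≈ 4.0278)
M + F*(-g) = 145/36 - (-623)*96 = 145/36 - 623*(-96) = 145/36 + 59808 = 2153233/36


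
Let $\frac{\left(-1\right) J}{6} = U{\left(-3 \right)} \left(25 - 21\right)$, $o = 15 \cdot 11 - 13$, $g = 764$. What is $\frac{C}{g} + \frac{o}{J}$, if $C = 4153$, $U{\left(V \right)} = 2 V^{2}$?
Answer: $\frac{104873}{20628} \approx 5.084$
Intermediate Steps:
$o = 152$ ($o = 165 - 13 = 152$)
$J = -432$ ($J = - 6 \cdot 2 \left(-3\right)^{2} \left(25 - 21\right) = - 6 \cdot 2 \cdot 9 \cdot 4 = - 6 \cdot 18 \cdot 4 = \left(-6\right) 72 = -432$)
$\frac{C}{g} + \frac{o}{J} = \frac{4153}{764} + \frac{152}{-432} = 4153 \cdot \frac{1}{764} + 152 \left(- \frac{1}{432}\right) = \frac{4153}{764} - \frac{19}{54} = \frac{104873}{20628}$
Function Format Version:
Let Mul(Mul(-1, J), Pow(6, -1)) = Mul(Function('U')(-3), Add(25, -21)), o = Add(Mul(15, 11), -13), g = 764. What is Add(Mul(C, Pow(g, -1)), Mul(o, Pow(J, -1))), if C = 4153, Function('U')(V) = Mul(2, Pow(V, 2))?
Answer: Rational(104873, 20628) ≈ 5.0840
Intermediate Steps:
o = 152 (o = Add(165, -13) = 152)
J = -432 (J = Mul(-6, Mul(Mul(2, Pow(-3, 2)), Add(25, -21))) = Mul(-6, Mul(Mul(2, 9), 4)) = Mul(-6, Mul(18, 4)) = Mul(-6, 72) = -432)
Add(Mul(C, Pow(g, -1)), Mul(o, Pow(J, -1))) = Add(Mul(4153, Pow(764, -1)), Mul(152, Pow(-432, -1))) = Add(Mul(4153, Rational(1, 764)), Mul(152, Rational(-1, 432))) = Add(Rational(4153, 764), Rational(-19, 54)) = Rational(104873, 20628)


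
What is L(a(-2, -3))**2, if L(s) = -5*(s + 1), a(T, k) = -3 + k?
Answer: 625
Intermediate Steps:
L(s) = -5 - 5*s (L(s) = -5*(1 + s) = -5 - 5*s)
L(a(-2, -3))**2 = (-5 - 5*(-3 - 3))**2 = (-5 - 5*(-6))**2 = (-5 + 30)**2 = 25**2 = 625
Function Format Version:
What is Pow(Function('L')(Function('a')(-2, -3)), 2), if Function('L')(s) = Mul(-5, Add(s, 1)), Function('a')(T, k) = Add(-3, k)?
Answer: 625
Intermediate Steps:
Function('L')(s) = Add(-5, Mul(-5, s)) (Function('L')(s) = Mul(-5, Add(1, s)) = Add(-5, Mul(-5, s)))
Pow(Function('L')(Function('a')(-2, -3)), 2) = Pow(Add(-5, Mul(-5, Add(-3, -3))), 2) = Pow(Add(-5, Mul(-5, -6)), 2) = Pow(Add(-5, 30), 2) = Pow(25, 2) = 625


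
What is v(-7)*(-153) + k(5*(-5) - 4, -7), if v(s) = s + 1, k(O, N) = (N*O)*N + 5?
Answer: -498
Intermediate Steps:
k(O, N) = 5 + O*N² (k(O, N) = O*N² + 5 = 5 + O*N²)
v(s) = 1 + s
v(-7)*(-153) + k(5*(-5) - 4, -7) = (1 - 7)*(-153) + (5 + (5*(-5) - 4)*(-7)²) = -6*(-153) + (5 + (-25 - 4)*49) = 918 + (5 - 29*49) = 918 + (5 - 1421) = 918 - 1416 = -498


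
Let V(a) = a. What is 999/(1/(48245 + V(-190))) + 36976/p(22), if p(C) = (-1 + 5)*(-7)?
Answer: 336039371/7 ≈ 4.8006e+7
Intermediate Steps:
p(C) = -28 (p(C) = 4*(-7) = -28)
999/(1/(48245 + V(-190))) + 36976/p(22) = 999/(1/(48245 - 190)) + 36976/(-28) = 999/(1/48055) + 36976*(-1/28) = 999/(1/48055) - 9244/7 = 999*48055 - 9244/7 = 48006945 - 9244/7 = 336039371/7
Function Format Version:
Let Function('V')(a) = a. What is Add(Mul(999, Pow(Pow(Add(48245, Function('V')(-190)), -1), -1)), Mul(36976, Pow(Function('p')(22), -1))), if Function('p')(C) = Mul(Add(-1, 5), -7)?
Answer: Rational(336039371, 7) ≈ 4.8006e+7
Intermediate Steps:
Function('p')(C) = -28 (Function('p')(C) = Mul(4, -7) = -28)
Add(Mul(999, Pow(Pow(Add(48245, Function('V')(-190)), -1), -1)), Mul(36976, Pow(Function('p')(22), -1))) = Add(Mul(999, Pow(Pow(Add(48245, -190), -1), -1)), Mul(36976, Pow(-28, -1))) = Add(Mul(999, Pow(Pow(48055, -1), -1)), Mul(36976, Rational(-1, 28))) = Add(Mul(999, Pow(Rational(1, 48055), -1)), Rational(-9244, 7)) = Add(Mul(999, 48055), Rational(-9244, 7)) = Add(48006945, Rational(-9244, 7)) = Rational(336039371, 7)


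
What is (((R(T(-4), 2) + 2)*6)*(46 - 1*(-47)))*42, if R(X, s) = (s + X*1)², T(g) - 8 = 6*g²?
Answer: 263373768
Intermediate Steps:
T(g) = 8 + 6*g²
R(X, s) = (X + s)² (R(X, s) = (s + X)² = (X + s)²)
(((R(T(-4), 2) + 2)*6)*(46 - 1*(-47)))*42 = (((((8 + 6*(-4)²) + 2)² + 2)*6)*(46 - 1*(-47)))*42 = (((((8 + 6*16) + 2)² + 2)*6)*(46 + 47))*42 = (((((8 + 96) + 2)² + 2)*6)*93)*42 = ((((104 + 2)² + 2)*6)*93)*42 = (((106² + 2)*6)*93)*42 = (((11236 + 2)*6)*93)*42 = ((11238*6)*93)*42 = (67428*93)*42 = 6270804*42 = 263373768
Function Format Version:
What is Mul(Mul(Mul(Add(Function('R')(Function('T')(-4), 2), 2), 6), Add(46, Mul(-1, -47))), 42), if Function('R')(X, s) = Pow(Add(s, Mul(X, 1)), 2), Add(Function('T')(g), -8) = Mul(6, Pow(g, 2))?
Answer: 263373768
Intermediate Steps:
Function('T')(g) = Add(8, Mul(6, Pow(g, 2)))
Function('R')(X, s) = Pow(Add(X, s), 2) (Function('R')(X, s) = Pow(Add(s, X), 2) = Pow(Add(X, s), 2))
Mul(Mul(Mul(Add(Function('R')(Function('T')(-4), 2), 2), 6), Add(46, Mul(-1, -47))), 42) = Mul(Mul(Mul(Add(Pow(Add(Add(8, Mul(6, Pow(-4, 2))), 2), 2), 2), 6), Add(46, Mul(-1, -47))), 42) = Mul(Mul(Mul(Add(Pow(Add(Add(8, Mul(6, 16)), 2), 2), 2), 6), Add(46, 47)), 42) = Mul(Mul(Mul(Add(Pow(Add(Add(8, 96), 2), 2), 2), 6), 93), 42) = Mul(Mul(Mul(Add(Pow(Add(104, 2), 2), 2), 6), 93), 42) = Mul(Mul(Mul(Add(Pow(106, 2), 2), 6), 93), 42) = Mul(Mul(Mul(Add(11236, 2), 6), 93), 42) = Mul(Mul(Mul(11238, 6), 93), 42) = Mul(Mul(67428, 93), 42) = Mul(6270804, 42) = 263373768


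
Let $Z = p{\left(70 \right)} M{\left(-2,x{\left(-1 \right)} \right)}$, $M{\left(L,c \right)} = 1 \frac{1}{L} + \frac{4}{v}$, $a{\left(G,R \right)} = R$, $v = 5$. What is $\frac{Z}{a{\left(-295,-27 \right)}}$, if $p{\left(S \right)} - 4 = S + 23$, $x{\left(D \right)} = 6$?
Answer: $- \frac{97}{90} \approx -1.0778$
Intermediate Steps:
$p{\left(S \right)} = 27 + S$ ($p{\left(S \right)} = 4 + \left(S + 23\right) = 4 + \left(23 + S\right) = 27 + S$)
$M{\left(L,c \right)} = \frac{4}{5} + \frac{1}{L}$ ($M{\left(L,c \right)} = 1 \frac{1}{L} + \frac{4}{5} = \frac{1}{L} + 4 \cdot \frac{1}{5} = \frac{1}{L} + \frac{4}{5} = \frac{4}{5} + \frac{1}{L}$)
$Z = \frac{291}{10}$ ($Z = \left(27 + 70\right) \left(\frac{4}{5} + \frac{1}{-2}\right) = 97 \left(\frac{4}{5} - \frac{1}{2}\right) = 97 \cdot \frac{3}{10} = \frac{291}{10} \approx 29.1$)
$\frac{Z}{a{\left(-295,-27 \right)}} = \frac{291}{10 \left(-27\right)} = \frac{291}{10} \left(- \frac{1}{27}\right) = - \frac{97}{90}$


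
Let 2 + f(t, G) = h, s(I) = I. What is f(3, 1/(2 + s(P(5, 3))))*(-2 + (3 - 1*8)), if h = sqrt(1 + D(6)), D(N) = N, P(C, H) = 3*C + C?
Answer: 14 - 7*sqrt(7) ≈ -4.5203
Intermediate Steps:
P(C, H) = 4*C
h = sqrt(7) (h = sqrt(1 + 6) = sqrt(7) ≈ 2.6458)
f(t, G) = -2 + sqrt(7)
f(3, 1/(2 + s(P(5, 3))))*(-2 + (3 - 1*8)) = (-2 + sqrt(7))*(-2 + (3 - 1*8)) = (-2 + sqrt(7))*(-2 + (3 - 8)) = (-2 + sqrt(7))*(-2 - 5) = (-2 + sqrt(7))*(-7) = 14 - 7*sqrt(7)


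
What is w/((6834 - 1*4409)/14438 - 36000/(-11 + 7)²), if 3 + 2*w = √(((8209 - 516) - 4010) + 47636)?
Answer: 21657/32483075 - 7219*√51319/32483075 ≈ -0.049679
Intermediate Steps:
w = -3/2 + √51319/2 (w = -3/2 + √(((8209 - 516) - 4010) + 47636)/2 = -3/2 + √((7693 - 4010) + 47636)/2 = -3/2 + √(3683 + 47636)/2 = -3/2 + √51319/2 ≈ 111.77)
w/((6834 - 1*4409)/14438 - 36000/(-11 + 7)²) = (-3/2 + √51319/2)/((6834 - 1*4409)/14438 - 36000/(-11 + 7)²) = (-3/2 + √51319/2)/((6834 - 4409)*(1/14438) - 36000/((-4)²)) = (-3/2 + √51319/2)/(2425*(1/14438) - 36000/16) = (-3/2 + √51319/2)/(2425/14438 - 36000*1/16) = (-3/2 + √51319/2)/(2425/14438 - 2250) = (-3/2 + √51319/2)/(-32483075/14438) = (-3/2 + √51319/2)*(-14438/32483075) = 21657/32483075 - 7219*√51319/32483075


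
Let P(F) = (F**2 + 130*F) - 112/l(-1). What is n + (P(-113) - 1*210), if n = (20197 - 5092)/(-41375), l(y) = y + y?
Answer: -17173646/8275 ≈ -2075.4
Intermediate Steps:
l(y) = 2*y
P(F) = 56 + F**2 + 130*F (P(F) = (F**2 + 130*F) - 112/(2*(-1)) = (F**2 + 130*F) - 112/(-2) = (F**2 + 130*F) - 112*(-1/2) = (F**2 + 130*F) + 56 = 56 + F**2 + 130*F)
n = -3021/8275 (n = 15105*(-1/41375) = -3021/8275 ≈ -0.36508)
n + (P(-113) - 1*210) = -3021/8275 + ((56 + (-113)**2 + 130*(-113)) - 1*210) = -3021/8275 + ((56 + 12769 - 14690) - 210) = -3021/8275 + (-1865 - 210) = -3021/8275 - 2075 = -17173646/8275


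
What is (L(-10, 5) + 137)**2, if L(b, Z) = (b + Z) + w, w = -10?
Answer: 14884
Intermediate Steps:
L(b, Z) = -10 + Z + b (L(b, Z) = (b + Z) - 10 = (Z + b) - 10 = -10 + Z + b)
(L(-10, 5) + 137)**2 = ((-10 + 5 - 10) + 137)**2 = (-15 + 137)**2 = 122**2 = 14884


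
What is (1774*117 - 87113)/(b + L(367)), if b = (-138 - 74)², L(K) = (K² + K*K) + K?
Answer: 120445/314689 ≈ 0.38274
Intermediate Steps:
L(K) = K + 2*K² (L(K) = (K² + K²) + K = 2*K² + K = K + 2*K²)
b = 44944 (b = (-212)² = 44944)
(1774*117 - 87113)/(b + L(367)) = (1774*117 - 87113)/(44944 + 367*(1 + 2*367)) = (207558 - 87113)/(44944 + 367*(1 + 734)) = 120445/(44944 + 367*735) = 120445/(44944 + 269745) = 120445/314689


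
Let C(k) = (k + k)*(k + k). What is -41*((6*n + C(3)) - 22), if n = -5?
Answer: 656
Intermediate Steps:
C(k) = 4*k**2 (C(k) = (2*k)*(2*k) = 4*k**2)
-41*((6*n + C(3)) - 22) = -41*((6*(-5) + 4*3**2) - 22) = -41*((-30 + 4*9) - 22) = -41*((-30 + 36) - 22) = -41*(6 - 22) = -41*(-16) = 656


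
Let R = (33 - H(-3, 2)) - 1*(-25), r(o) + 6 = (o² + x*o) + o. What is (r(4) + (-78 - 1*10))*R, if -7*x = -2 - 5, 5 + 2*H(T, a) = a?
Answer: -4165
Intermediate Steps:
H(T, a) = -5/2 + a/2
x = 1 (x = -(-2 - 5)/7 = -⅐*(-7) = 1)
r(o) = -6 + o² + 2*o (r(o) = -6 + ((o² + 1*o) + o) = -6 + ((o² + o) + o) = -6 + ((o + o²) + o) = -6 + (o² + 2*o) = -6 + o² + 2*o)
R = 119/2 (R = (33 - (-5/2 + (½)*2)) - 1*(-25) = (33 - (-5/2 + 1)) + 25 = (33 - 1*(-3/2)) + 25 = (33 + 3/2) + 25 = 69/2 + 25 = 119/2 ≈ 59.500)
(r(4) + (-78 - 1*10))*R = ((-6 + 4² + 2*4) + (-78 - 1*10))*(119/2) = ((-6 + 16 + 8) + (-78 - 10))*(119/2) = (18 - 88)*(119/2) = -70*119/2 = -4165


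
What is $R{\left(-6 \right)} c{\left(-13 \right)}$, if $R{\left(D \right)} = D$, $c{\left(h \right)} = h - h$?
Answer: $0$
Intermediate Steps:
$c{\left(h \right)} = 0$
$R{\left(-6 \right)} c{\left(-13 \right)} = \left(-6\right) 0 = 0$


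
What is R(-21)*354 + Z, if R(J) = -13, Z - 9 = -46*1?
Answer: -4639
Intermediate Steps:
Z = -37 (Z = 9 - 46*1 = 9 - 46 = -37)
R(-21)*354 + Z = -13*354 - 37 = -4602 - 37 = -4639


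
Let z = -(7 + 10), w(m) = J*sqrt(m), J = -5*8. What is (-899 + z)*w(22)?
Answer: 36640*sqrt(22) ≈ 1.7186e+5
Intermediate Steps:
J = -40
w(m) = -40*sqrt(m)
z = -17 (z = -1*17 = -17)
(-899 + z)*w(22) = (-899 - 17)*(-40*sqrt(22)) = -(-36640)*sqrt(22) = 36640*sqrt(22)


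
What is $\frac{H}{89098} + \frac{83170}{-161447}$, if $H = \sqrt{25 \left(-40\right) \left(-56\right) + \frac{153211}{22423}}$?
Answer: $- \frac{83170}{161447} + \frac{\sqrt{28159727474253}}{1997844454} \approx -0.5125$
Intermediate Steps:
$H = \frac{\sqrt{28159727474253}}{22423}$ ($H = \sqrt{\left(-1000\right) \left(-56\right) + 153211 \cdot \frac{1}{22423}} = \sqrt{56000 + \frac{153211}{22423}} = \sqrt{\frac{1255841211}{22423}} = \frac{\sqrt{28159727474253}}{22423} \approx 236.66$)
$\frac{H}{89098} + \frac{83170}{-161447} = \frac{\frac{1}{22423} \sqrt{28159727474253}}{89098} + \frac{83170}{-161447} = \frac{\sqrt{28159727474253}}{22423} \cdot \frac{1}{89098} + 83170 \left(- \frac{1}{161447}\right) = \frac{\sqrt{28159727474253}}{1997844454} - \frac{83170}{161447} = - \frac{83170}{161447} + \frac{\sqrt{28159727474253}}{1997844454}$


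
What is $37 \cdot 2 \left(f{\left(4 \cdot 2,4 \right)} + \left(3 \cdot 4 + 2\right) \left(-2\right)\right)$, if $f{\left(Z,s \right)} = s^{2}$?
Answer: $-888$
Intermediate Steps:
$37 \cdot 2 \left(f{\left(4 \cdot 2,4 \right)} + \left(3 \cdot 4 + 2\right) \left(-2\right)\right) = 37 \cdot 2 \left(4^{2} + \left(3 \cdot 4 + 2\right) \left(-2\right)\right) = 74 \left(16 + \left(12 + 2\right) \left(-2\right)\right) = 74 \left(16 + 14 \left(-2\right)\right) = 74 \left(16 - 28\right) = 74 \left(-12\right) = -888$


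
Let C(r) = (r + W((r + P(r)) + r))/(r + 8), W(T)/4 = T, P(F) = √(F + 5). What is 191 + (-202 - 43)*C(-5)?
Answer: 3866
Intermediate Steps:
P(F) = √(5 + F)
W(T) = 4*T
C(r) = (4*√(5 + r) + 9*r)/(8 + r) (C(r) = (r + 4*((r + √(5 + r)) + r))/(r + 8) = (r + 4*(√(5 + r) + 2*r))/(8 + r) = (r + (4*√(5 + r) + 8*r))/(8 + r) = (4*√(5 + r) + 9*r)/(8 + r))
191 + (-202 - 43)*C(-5) = 191 + (-202 - 43)*((4*√(5 - 5) + 9*(-5))/(8 - 5)) = 191 - 245*(4*√0 - 45)/3 = 191 - 245*(4*0 - 45)/3 = 191 - 245*(0 - 45)/3 = 191 - 245*(-45)/3 = 191 - 245*(-15) = 191 + 3675 = 3866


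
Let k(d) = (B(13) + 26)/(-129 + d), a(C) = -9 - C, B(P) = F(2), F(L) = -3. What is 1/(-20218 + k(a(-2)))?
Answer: -136/2749671 ≈ -4.9460e-5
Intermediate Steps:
B(P) = -3
k(d) = 23/(-129 + d) (k(d) = (-3 + 26)/(-129 + d) = 23/(-129 + d))
1/(-20218 + k(a(-2))) = 1/(-20218 + 23/(-129 + (-9 - 1*(-2)))) = 1/(-20218 + 23/(-129 + (-9 + 2))) = 1/(-20218 + 23/(-129 - 7)) = 1/(-20218 + 23/(-136)) = 1/(-20218 + 23*(-1/136)) = 1/(-20218 - 23/136) = 1/(-2749671/136) = -136/2749671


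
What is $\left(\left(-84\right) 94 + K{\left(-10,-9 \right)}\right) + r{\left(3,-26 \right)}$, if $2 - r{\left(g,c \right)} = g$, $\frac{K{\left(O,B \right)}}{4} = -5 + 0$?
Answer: $-7917$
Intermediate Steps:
$K{\left(O,B \right)} = -20$ ($K{\left(O,B \right)} = 4 \left(-5 + 0\right) = 4 \left(-5\right) = -20$)
$r{\left(g,c \right)} = 2 - g$
$\left(\left(-84\right) 94 + K{\left(-10,-9 \right)}\right) + r{\left(3,-26 \right)} = \left(\left(-84\right) 94 - 20\right) + \left(2 - 3\right) = \left(-7896 - 20\right) + \left(2 - 3\right) = -7916 - 1 = -7917$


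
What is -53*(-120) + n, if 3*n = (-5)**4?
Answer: 19705/3 ≈ 6568.3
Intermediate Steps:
n = 625/3 (n = (1/3)*(-5)**4 = (1/3)*625 = 625/3 ≈ 208.33)
-53*(-120) + n = -53*(-120) + 625/3 = 6360 + 625/3 = 19705/3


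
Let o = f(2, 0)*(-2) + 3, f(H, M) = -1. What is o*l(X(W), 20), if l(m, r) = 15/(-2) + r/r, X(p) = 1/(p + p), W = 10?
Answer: -65/2 ≈ -32.500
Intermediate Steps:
X(p) = 1/(2*p)
l(m, r) = -13/2 (l(m, r) = 15*(-½) + 1 = -15/2 + 1 = -13/2)
o = 5 (o = -1*(-2) + 3 = 2 + 3 = 5)
o*l(X(W), 20) = 5*(-13/2) = -65/2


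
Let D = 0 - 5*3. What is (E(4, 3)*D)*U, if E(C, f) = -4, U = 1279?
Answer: 76740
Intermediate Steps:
D = -15 (D = 0 - 15 = -15)
(E(4, 3)*D)*U = -4*(-15)*1279 = 60*1279 = 76740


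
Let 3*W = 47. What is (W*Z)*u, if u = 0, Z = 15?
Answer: 0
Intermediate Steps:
W = 47/3 (W = (⅓)*47 = 47/3 ≈ 15.667)
(W*Z)*u = ((47/3)*15)*0 = 235*0 = 0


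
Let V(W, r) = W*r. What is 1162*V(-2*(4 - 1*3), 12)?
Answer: -27888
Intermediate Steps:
1162*V(-2*(4 - 1*3), 12) = 1162*(-2*(4 - 1*3)*12) = 1162*(-2*(4 - 3)*12) = 1162*(-2*1*12) = 1162*(-2*12) = 1162*(-24) = -27888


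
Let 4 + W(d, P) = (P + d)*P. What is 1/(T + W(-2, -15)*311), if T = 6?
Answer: 1/78067 ≈ 1.2810e-5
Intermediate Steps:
W(d, P) = -4 + P*(P + d) (W(d, P) = -4 + (P + d)*P = -4 + P*(P + d))
1/(T + W(-2, -15)*311) = 1/(6 + (-4 + (-15)² - 15*(-2))*311) = 1/(6 + (-4 + 225 + 30)*311) = 1/(6 + 251*311) = 1/(6 + 78061) = 1/78067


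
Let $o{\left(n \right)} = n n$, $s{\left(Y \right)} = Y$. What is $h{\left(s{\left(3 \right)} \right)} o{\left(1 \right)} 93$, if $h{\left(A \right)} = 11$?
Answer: $1023$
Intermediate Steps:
$o{\left(n \right)} = n^{2}$
$h{\left(s{\left(3 \right)} \right)} o{\left(1 \right)} 93 = 11 \cdot 1^{2} \cdot 93 = 11 \cdot 1 \cdot 93 = 11 \cdot 93 = 1023$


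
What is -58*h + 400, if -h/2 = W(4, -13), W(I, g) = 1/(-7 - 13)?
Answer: 1971/5 ≈ 394.20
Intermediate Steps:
W(I, g) = -1/20 (W(I, g) = 1/(-20) = -1/20)
h = ⅒ (h = -2*(-1/20) = ⅒ ≈ 0.10000)
-58*h + 400 = -58*⅒ + 400 = -29/5 + 400 = 1971/5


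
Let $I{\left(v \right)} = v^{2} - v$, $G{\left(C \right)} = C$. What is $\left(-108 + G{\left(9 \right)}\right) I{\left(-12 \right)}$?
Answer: $-15444$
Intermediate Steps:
$\left(-108 + G{\left(9 \right)}\right) I{\left(-12 \right)} = \left(-108 + 9\right) \left(- 12 \left(-1 - 12\right)\right) = - 99 \left(\left(-12\right) \left(-13\right)\right) = \left(-99\right) 156 = -15444$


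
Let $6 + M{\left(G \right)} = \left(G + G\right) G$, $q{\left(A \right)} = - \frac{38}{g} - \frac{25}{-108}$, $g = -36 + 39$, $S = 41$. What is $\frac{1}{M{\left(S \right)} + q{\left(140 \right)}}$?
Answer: $\frac{108}{361105} \approx 0.00029908$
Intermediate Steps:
$g = 3$
$q{\left(A \right)} = - \frac{1343}{108}$ ($q{\left(A \right)} = - \frac{38}{3} - \frac{25}{-108} = \left(-38\right) \frac{1}{3} - - \frac{25}{108} = - \frac{38}{3} + \frac{25}{108} = - \frac{1343}{108}$)
$M{\left(G \right)} = -6 + 2 G^{2}$ ($M{\left(G \right)} = -6 + \left(G + G\right) G = -6 + 2 G G = -6 + 2 G^{2}$)
$\frac{1}{M{\left(S \right)} + q{\left(140 \right)}} = \frac{1}{\left(-6 + 2 \cdot 41^{2}\right) - \frac{1343}{108}} = \frac{1}{\left(-6 + 2 \cdot 1681\right) - \frac{1343}{108}} = \frac{1}{\left(-6 + 3362\right) - \frac{1343}{108}} = \frac{1}{3356 - \frac{1343}{108}} = \frac{1}{\frac{361105}{108}} = \frac{108}{361105}$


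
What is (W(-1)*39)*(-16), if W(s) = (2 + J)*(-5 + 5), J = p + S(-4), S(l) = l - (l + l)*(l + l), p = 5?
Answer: 0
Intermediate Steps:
S(l) = l - 4*l² (S(l) = l - 2*l*2*l = l - 4*l²)
J = -63 (J = 5 - 4*(1 - 4*(-4)) = 5 - 4*(1 + 16) = 5 - 4*17 = 5 - 68 = -63)
W(s) = 0 (W(s) = (2 - 63)*(-5 + 5) = -61*0 = 0)
(W(-1)*39)*(-16) = (0*39)*(-16) = 0*(-16) = 0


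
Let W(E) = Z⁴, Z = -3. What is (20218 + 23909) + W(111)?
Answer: 44208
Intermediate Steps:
W(E) = 81 (W(E) = (-3)⁴ = 81)
(20218 + 23909) + W(111) = (20218 + 23909) + 81 = 44127 + 81 = 44208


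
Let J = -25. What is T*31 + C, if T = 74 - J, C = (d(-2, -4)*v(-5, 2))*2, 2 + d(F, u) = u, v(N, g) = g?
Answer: 3045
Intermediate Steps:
d(F, u) = -2 + u
C = -24 (C = ((-2 - 4)*2)*2 = -6*2*2 = -12*2 = -24)
T = 99 (T = 74 - 1*(-25) = 74 + 25 = 99)
T*31 + C = 99*31 - 24 = 3069 - 24 = 3045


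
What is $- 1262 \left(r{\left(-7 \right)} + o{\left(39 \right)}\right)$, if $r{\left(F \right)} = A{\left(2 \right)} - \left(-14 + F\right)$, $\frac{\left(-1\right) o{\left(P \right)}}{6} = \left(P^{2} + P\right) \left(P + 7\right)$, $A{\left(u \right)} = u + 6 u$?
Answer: $543322550$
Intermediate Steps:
$A{\left(u \right)} = 7 u$
$o{\left(P \right)} = - 6 \left(7 + P\right) \left(P + P^{2}\right)$ ($o{\left(P \right)} = - 6 \left(P^{2} + P\right) \left(P + 7\right) = - 6 \left(P + P^{2}\right) \left(7 + P\right) = - 6 \left(7 + P\right) \left(P + P^{2}\right)$)
$r{\left(F \right)} = 28 - F$ ($r{\left(F \right)} = 7 \cdot 2 - \left(-14 + F\right) = 14 - \left(-14 + F\right) = 28 - F$)
$- 1262 \left(r{\left(-7 \right)} + o{\left(39 \right)}\right) = - 1262 \left(\left(28 - -7\right) - 234 \left(7 + 39^{2} + 8 \cdot 39\right)\right) = - 1262 \left(\left(28 + 7\right) - 234 \left(7 + 1521 + 312\right)\right) = - 1262 \left(35 - 234 \cdot 1840\right) = - 1262 \left(35 - 430560\right) = \left(-1262\right) \left(-430525\right) = 543322550$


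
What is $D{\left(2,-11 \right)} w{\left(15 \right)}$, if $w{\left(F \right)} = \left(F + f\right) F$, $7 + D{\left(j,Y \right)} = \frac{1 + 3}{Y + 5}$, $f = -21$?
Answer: $690$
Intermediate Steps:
$D{\left(j,Y \right)} = -7 + \frac{4}{5 + Y}$ ($D{\left(j,Y \right)} = -7 + \frac{1 + 3}{Y + 5} = -7 + \frac{4}{5 + Y}$)
$w{\left(F \right)} = F \left(-21 + F\right)$ ($w{\left(F \right)} = \left(F - 21\right) F = \left(-21 + F\right) F = F \left(-21 + F\right)$)
$D{\left(2,-11 \right)} w{\left(15 \right)} = \frac{-31 - -77}{5 - 11} \cdot 15 \left(-21 + 15\right) = \frac{-31 + 77}{-6} \cdot 15 \left(-6\right) = \left(- \frac{1}{6}\right) 46 \left(-90\right) = \left(- \frac{23}{3}\right) \left(-90\right) = 690$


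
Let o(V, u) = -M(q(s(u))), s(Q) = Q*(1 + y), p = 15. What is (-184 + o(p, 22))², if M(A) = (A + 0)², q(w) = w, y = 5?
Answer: 310041664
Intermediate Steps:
s(Q) = 6*Q (s(Q) = Q*(1 + 5) = Q*6 = 6*Q)
M(A) = A²
o(V, u) = -36*u² (o(V, u) = -(6*u)² = -36*u²)
(-184 + o(p, 22))² = (-184 - 36*22²)² = (-184 - 36*484)² = (-184 - 17424)² = (-17608)² = 310041664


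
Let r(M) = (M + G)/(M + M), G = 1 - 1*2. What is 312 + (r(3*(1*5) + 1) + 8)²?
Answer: 392929/1024 ≈ 383.72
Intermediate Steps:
G = -1 (G = 1 - 2 = -1)
r(M) = (-1 + M)/(2*M) (r(M) = (M - 1)/(M + M) = (-1 + M)/((2*M)) = (-1 + M)*(1/(2*M)) = (-1 + M)/(2*M))
312 + (r(3*(1*5) + 1) + 8)² = 312 + ((-1 + (3*(1*5) + 1))/(2*(3*(1*5) + 1)) + 8)² = 312 + ((-1 + (3*5 + 1))/(2*(3*5 + 1)) + 8)² = 312 + ((-1 + (15 + 1))/(2*(15 + 1)) + 8)² = 312 + ((½)*(-1 + 16)/16 + 8)² = 312 + ((½)*(1/16)*15 + 8)² = 312 + (15/32 + 8)² = 312 + (271/32)² = 312 + 73441/1024 = 392929/1024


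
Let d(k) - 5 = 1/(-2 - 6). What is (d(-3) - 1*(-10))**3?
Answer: 1685159/512 ≈ 3291.3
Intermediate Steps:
d(k) = 39/8 (d(k) = 5 + 1/(-2 - 6) = 5 + 1/(-8) = 5 - 1/8 = 39/8)
(d(-3) - 1*(-10))**3 = (39/8 - 1*(-10))**3 = (39/8 + 10)**3 = (119/8)**3 = 1685159/512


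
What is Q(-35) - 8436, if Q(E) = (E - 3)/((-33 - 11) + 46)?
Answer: -8455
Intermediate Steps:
Q(E) = -3/2 + E/2 (Q(E) = (-3 + E)/(-44 + 46) = (-3 + E)/2 = (-3 + E)*(½) = -3/2 + E/2)
Q(-35) - 8436 = (-3/2 + (½)*(-35)) - 8436 = (-3/2 - 35/2) - 8436 = -19 - 8436 = -8455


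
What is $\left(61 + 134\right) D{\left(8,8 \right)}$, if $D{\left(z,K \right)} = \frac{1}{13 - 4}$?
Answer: $\frac{65}{3} \approx 21.667$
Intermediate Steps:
$D{\left(z,K \right)} = \frac{1}{9}$
$\left(61 + 134\right) D{\left(8,8 \right)} = \left(61 + 134\right) \frac{1}{9} = 195 \cdot \frac{1}{9} = \frac{65}{3}$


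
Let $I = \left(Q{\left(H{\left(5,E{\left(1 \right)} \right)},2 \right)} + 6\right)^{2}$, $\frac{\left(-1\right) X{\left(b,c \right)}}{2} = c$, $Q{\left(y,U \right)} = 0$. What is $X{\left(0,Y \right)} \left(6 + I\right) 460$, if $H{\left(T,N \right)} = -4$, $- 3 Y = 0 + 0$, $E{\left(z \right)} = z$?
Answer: $0$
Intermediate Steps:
$Y = 0$ ($Y = - \frac{0 + 0}{3} = \left(- \frac{1}{3}\right) 0 = 0$)
$X{\left(b,c \right)} = - 2 c$
$I = 36$ ($I = \left(0 + 6\right)^{2} = 6^{2} = 36$)
$X{\left(0,Y \right)} \left(6 + I\right) 460 = \left(-2\right) 0 \left(6 + 36\right) 460 = 0 \cdot 42 \cdot 460 = 0 \cdot 460 = 0$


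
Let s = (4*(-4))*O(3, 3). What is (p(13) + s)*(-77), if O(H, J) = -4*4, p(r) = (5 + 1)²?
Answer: -22484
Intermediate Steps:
p(r) = 36 (p(r) = 6² = 36)
O(H, J) = -16
s = 256 (s = (4*(-4))*(-16) = -16*(-16) = 256)
(p(13) + s)*(-77) = (36 + 256)*(-77) = 292*(-77) = -22484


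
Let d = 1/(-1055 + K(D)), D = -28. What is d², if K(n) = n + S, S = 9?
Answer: 1/1153476 ≈ 8.6694e-7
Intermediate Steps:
K(n) = 9 + n (K(n) = n + 9 = 9 + n)
d = -1/1074 (d = 1/(-1055 + (9 - 28)) = 1/(-1055 - 19) = 1/(-1074) = -1/1074 ≈ -0.00093110)
d² = (-1/1074)² = 1/1153476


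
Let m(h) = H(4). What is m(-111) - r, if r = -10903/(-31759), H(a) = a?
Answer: 116133/31759 ≈ 3.6567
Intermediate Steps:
m(h) = 4
r = 10903/31759 (r = -10903*(-1/31759) = 10903/31759 ≈ 0.34330)
m(-111) - r = 4 - 1*10903/31759 = 4 - 10903/31759 = 116133/31759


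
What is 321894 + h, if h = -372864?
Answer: -50970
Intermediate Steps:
321894 + h = 321894 - 372864 = -50970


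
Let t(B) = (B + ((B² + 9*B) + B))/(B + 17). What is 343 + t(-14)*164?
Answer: 2639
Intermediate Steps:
t(B) = (B² + 11*B)/(17 + B) (t(B) = (B + (B² + 10*B))/(17 + B) = (B² + 11*B)/(17 + B))
343 + t(-14)*164 = 343 - 14*(11 - 14)/(17 - 14)*164 = 343 - 14*(-3)/3*164 = 343 - 14*⅓*(-3)*164 = 343 + 14*164 = 343 + 2296 = 2639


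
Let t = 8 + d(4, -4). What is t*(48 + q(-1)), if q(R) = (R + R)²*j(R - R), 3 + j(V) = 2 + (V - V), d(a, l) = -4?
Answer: 176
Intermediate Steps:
j(V) = -1 (j(V) = -3 + (2 + (V - V)) = -3 + (2 + 0) = -3 + 2 = -1)
t = 4 (t = 8 - 4 = 4)
q(R) = -4*R² (q(R) = (R + R)²*(-1) = (2*R)²*(-1) = (4*R²)*(-1) = -4*R²)
t*(48 + q(-1)) = 4*(48 - 4*(-1)²) = 4*(48 - 4*1) = 4*(48 - 4) = 4*44 = 176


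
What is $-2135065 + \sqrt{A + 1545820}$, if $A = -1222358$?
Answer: $-2135065 + \sqrt{323462} \approx -2.1345 \cdot 10^{6}$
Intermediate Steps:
$-2135065 + \sqrt{A + 1545820} = -2135065 + \sqrt{-1222358 + 1545820} = -2135065 + \sqrt{323462}$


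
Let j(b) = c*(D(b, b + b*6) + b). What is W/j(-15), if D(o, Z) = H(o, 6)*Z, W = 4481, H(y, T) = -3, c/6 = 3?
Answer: 4481/5400 ≈ 0.82981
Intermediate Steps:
c = 18 (c = 6*3 = 18)
D(o, Z) = -3*Z
j(b) = -360*b (j(b) = 18*(-3*(b + b*6) + b) = 18*(-3*(b + 6*b) + b) = 18*(-21*b + b) = 18*(-20*b) = -360*b)
W/j(-15) = 4481/((-360*(-15))) = 4481/5400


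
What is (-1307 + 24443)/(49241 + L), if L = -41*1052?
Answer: 23136/6109 ≈ 3.7872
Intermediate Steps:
L = -43132
(-1307 + 24443)/(49241 + L) = (-1307 + 24443)/(49241 - 43132) = 23136/6109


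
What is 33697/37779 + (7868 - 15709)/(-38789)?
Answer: 1603298072/1465409631 ≈ 1.0941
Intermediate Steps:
33697/37779 + (7868 - 15709)/(-38789) = 33697*(1/37779) - 7841*(-1/38789) = 33697/37779 + 7841/38789 = 1603298072/1465409631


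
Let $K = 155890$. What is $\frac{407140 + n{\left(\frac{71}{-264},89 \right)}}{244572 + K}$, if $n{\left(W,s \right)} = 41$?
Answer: $\frac{407181}{400462} \approx 1.0168$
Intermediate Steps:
$\frac{407140 + n{\left(\frac{71}{-264},89 \right)}}{244572 + K} = \frac{407140 + 41}{244572 + 155890} = \frac{407181}{400462}$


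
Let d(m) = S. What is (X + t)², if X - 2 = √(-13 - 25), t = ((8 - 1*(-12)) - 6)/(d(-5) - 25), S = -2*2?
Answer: -30022/841 + 88*I*√38/29 ≈ -35.698 + 18.706*I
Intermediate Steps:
S = -4
d(m) = -4
t = -14/29 (t = ((8 - 1*(-12)) - 6)/(-4 - 25) = ((8 + 12) - 6)/(-29) = (20 - 6)*(-1/29) = 14*(-1/29) = -14/29 ≈ -0.48276)
X = 2 + I*√38 (X = 2 + √(-13 - 25) = 2 + √(-38) = 2 + I*√38 ≈ 2.0 + 6.1644*I)
(X + t)² = ((2 + I*√38) - 14/29)² = (44/29 + I*√38)²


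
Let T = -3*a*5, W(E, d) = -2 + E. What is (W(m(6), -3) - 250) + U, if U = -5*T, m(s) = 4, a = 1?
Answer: -173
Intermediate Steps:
T = -15 (T = -3*1*5 = -3*5 = -15)
U = 75 (U = -5*(-15) = 75)
(W(m(6), -3) - 250) + U = ((-2 + 4) - 250) + 75 = (2 - 250) + 75 = -248 + 75 = -173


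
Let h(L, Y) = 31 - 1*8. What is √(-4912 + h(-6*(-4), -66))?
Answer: I*√4889 ≈ 69.921*I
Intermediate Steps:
h(L, Y) = 23 (h(L, Y) = 31 - 8 = 23)
√(-4912 + h(-6*(-4), -66)) = √(-4912 + 23) = √(-4889) = I*√4889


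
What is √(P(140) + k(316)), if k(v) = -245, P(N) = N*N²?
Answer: 7*√55995 ≈ 1656.4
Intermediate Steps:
P(N) = N³
√(P(140) + k(316)) = √(140³ - 245) = √(2744000 - 245) = √2743755 = 7*√55995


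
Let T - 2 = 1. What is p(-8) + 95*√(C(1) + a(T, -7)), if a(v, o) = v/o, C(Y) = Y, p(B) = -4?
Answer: -4 + 190*√7/7 ≈ 67.813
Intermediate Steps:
T = 3 (T = 2 + 1 = 3)
p(-8) + 95*√(C(1) + a(T, -7)) = -4 + 95*√(1 + 3/(-7)) = -4 + 95*√(1 + 3*(-⅐)) = -4 + 95*√(1 - 3/7) = -4 + 95*√(4/7) = -4 + 95*(2*√7/7) = -4 + 190*√7/7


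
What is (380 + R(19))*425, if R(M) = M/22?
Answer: 3561075/22 ≈ 1.6187e+5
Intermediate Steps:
R(M) = M/22 (R(M) = M*(1/22) = M/22)
(380 + R(19))*425 = (380 + (1/22)*19)*425 = (380 + 19/22)*425 = (8379/22)*425 = 3561075/22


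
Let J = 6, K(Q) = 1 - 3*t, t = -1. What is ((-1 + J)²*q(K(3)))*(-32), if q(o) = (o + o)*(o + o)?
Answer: -51200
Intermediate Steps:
K(Q) = 4 (K(Q) = 1 - 3*(-1) = 1 + 3 = 4)
q(o) = 4*o² (q(o) = (2*o)*(2*o) = 4*o²)
((-1 + J)²*q(K(3)))*(-32) = ((-1 + 6)²*(4*4²))*(-32) = (5²*(4*16))*(-32) = (25*64)*(-32) = 1600*(-32) = -51200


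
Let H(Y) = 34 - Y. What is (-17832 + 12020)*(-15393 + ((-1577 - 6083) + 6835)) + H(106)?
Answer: 94258944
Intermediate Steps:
(-17832 + 12020)*(-15393 + ((-1577 - 6083) + 6835)) + H(106) = (-17832 + 12020)*(-15393 + ((-1577 - 6083) + 6835)) + (34 - 1*106) = -5812*(-15393 + (-7660 + 6835)) + (34 - 106) = -5812*(-15393 - 825) - 72 = -5812*(-16218) - 72 = 94259016 - 72 = 94258944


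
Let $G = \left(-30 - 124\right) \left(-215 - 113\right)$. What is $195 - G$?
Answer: $-50317$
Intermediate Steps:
$G = 50512$ ($G = \left(-154\right) \left(-328\right) = 50512$)
$195 - G = 195 - 50512 = -50317$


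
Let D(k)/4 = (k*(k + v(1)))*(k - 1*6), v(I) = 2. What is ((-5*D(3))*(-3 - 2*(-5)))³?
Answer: 250047000000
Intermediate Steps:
D(k) = 4*k*(-6 + k)*(2 + k) (D(k) = 4*((k*(k + 2))*(k - 1*6)) = 4*((k*(2 + k))*(k - 6)) = 4*((k*(2 + k))*(-6 + k)) = 4*(k*(-6 + k)*(2 + k)) = 4*k*(-6 + k)*(2 + k))
((-5*D(3))*(-3 - 2*(-5)))³ = ((-20*3*(-12 + 3² - 4*3))*(-3 - 2*(-5)))³ = ((-20*3*(-12 + 9 - 12))*(-3 + 10))³ = (-20*3*(-15)*7)³ = (-5*(-180)*7)³ = (900*7)³ = 6300³ = 250047000000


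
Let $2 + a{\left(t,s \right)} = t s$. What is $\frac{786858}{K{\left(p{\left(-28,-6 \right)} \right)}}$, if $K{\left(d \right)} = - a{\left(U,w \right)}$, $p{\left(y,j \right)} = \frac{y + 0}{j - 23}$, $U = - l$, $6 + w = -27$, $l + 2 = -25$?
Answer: $\frac{786858}{893} \approx 881.14$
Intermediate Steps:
$l = -27$ ($l = -2 - 25 = -27$)
$w = -33$ ($w = -6 - 27 = -33$)
$U = 27$ ($U = \left(-1\right) \left(-27\right) = 27$)
$a{\left(t,s \right)} = -2 + s t$ ($a{\left(t,s \right)} = -2 + t s = -2 + s t$)
$p{\left(y,j \right)} = \frac{y}{-23 + j}$
$K{\left(d \right)} = 893$ ($K{\left(d \right)} = - (-2 - 891) = \left(-1\right) \left(-893\right) = 893$)
$\frac{786858}{K{\left(p{\left(-28,-6 \right)} \right)}} = \frac{786858}{893}$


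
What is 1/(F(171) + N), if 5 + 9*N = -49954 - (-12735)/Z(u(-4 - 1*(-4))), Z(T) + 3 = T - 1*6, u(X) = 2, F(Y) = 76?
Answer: -7/39740 ≈ -0.00017614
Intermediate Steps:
Z(T) = -9 + T (Z(T) = -3 + (T - 1*6) = -3 + (T - 6) = -3 + (-6 + T) = -9 + T)
N = -40272/7 (N = -5/9 + (-49954 - (-12735)/(-9 + 2))/9 = -5/9 + (-49954 - (-12735)/(-7))/9 = -5/9 + (-49954 - (-12735)*(-1)/7)/9 = -5/9 + (-49954 - 1*12735/7)/9 = -5/9 + (-49954 - 12735/7)/9 = -5/9 + (1/9)*(-362413/7) = -5/9 - 362413/63 = -40272/7 ≈ -5753.1)
1/(F(171) + N) = 1/(76 - 40272/7) = 1/(-39740/7) = -7/39740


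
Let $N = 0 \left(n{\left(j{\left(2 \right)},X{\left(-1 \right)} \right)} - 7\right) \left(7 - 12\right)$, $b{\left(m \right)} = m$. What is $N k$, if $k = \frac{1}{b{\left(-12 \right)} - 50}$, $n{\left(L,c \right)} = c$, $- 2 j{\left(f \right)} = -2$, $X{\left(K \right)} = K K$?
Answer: $0$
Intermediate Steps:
$X{\left(K \right)} = K^{2}$
$j{\left(f \right)} = 1$ ($j{\left(f \right)} = \left(- \frac{1}{2}\right) \left(-2\right) = 1$)
$k = - \frac{1}{62}$ ($k = \frac{1}{-12 - 50} = \frac{1}{-62} = - \frac{1}{62} \approx -0.016129$)
$N = 0$ ($N = 0 \left(\left(-1\right)^{2} - 7\right) \left(7 - 12\right) = 0 \left(1 - 7\right) \left(-5\right) = 0 \left(\left(-6\right) \left(-5\right)\right) = 0 \cdot 30 = 0$)
$N k = 0 \left(- \frac{1}{62}\right) = 0$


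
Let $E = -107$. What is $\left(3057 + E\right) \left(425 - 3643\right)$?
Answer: $-9493100$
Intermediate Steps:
$\left(3057 + E\right) \left(425 - 3643\right) = \left(3057 - 107\right) \left(425 - 3643\right) = 2950 \left(-3218\right) = -9493100$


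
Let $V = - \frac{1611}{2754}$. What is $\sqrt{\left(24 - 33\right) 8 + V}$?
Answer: $\frac{i \sqrt{755174}}{102} \approx 8.5197 i$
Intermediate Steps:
$V = - \frac{179}{306}$ ($V = \left(-1611\right) \frac{1}{2754} = - \frac{179}{306} \approx -0.58497$)
$\sqrt{\left(24 - 33\right) 8 + V} = \sqrt{\left(24 - 33\right) 8 - \frac{179}{306}} = \sqrt{\left(-9\right) 8 - \frac{179}{306}} = \sqrt{-72 - \frac{179}{306}} = \sqrt{- \frac{22211}{306}} = \frac{i \sqrt{755174}}{102}$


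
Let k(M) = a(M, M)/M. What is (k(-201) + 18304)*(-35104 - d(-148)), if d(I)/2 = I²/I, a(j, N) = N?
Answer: -637160440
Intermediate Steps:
d(I) = 2*I (d(I) = 2*(I²/I) = 2*I)
k(M) = 1 (k(M) = M/M = 1)
(k(-201) + 18304)*(-35104 - d(-148)) = (1 + 18304)*(-35104 - 2*(-148)) = 18305*(-35104 - 1*(-296)) = 18305*(-35104 + 296) = 18305*(-34808) = -637160440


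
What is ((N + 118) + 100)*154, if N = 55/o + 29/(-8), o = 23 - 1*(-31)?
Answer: 3582425/108 ≈ 33171.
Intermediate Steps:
o = 54 (o = 23 + 31 = 54)
N = -563/216 (N = 55/54 + 29/(-8) = 55*(1/54) + 29*(-1/8) = 55/54 - 29/8 = -563/216 ≈ -2.6065)
((N + 118) + 100)*154 = ((-563/216 + 118) + 100)*154 = (24925/216 + 100)*154 = (46525/216)*154 = 3582425/108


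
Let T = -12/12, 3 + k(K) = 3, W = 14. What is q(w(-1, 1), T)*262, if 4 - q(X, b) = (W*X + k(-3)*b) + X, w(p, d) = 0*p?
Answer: 1048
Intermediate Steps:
k(K) = 0 (k(K) = -3 + 3 = 0)
T = -1 (T = -12*1/12 = -1)
w(p, d) = 0
q(X, b) = 4 - 15*X (q(X, b) = 4 - ((14*X + 0*b) + X) = 4 - ((14*X + 0) + X) = 4 - (14*X + X) = 4 - 15*X)
q(w(-1, 1), T)*262 = (4 - 15*0)*262 = (4 + 0)*262 = 4*262 = 1048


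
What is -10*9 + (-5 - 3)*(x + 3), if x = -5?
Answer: -74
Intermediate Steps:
-10*9 + (-5 - 3)*(x + 3) = -10*9 + (-5 - 3)*(-5 + 3) = -90 - 8*(-2) = -90 + 16 = -74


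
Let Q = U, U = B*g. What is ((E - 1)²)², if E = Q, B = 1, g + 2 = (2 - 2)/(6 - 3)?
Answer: 81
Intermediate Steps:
g = -2 (g = -2 + (2 - 2)/(6 - 3) = -2 + 0/3 = -2 + 0*(⅓) = -2 + 0 = -2)
U = -2 (U = 1*(-2) = -2)
Q = -2
E = -2
((E - 1)²)² = ((-2 - 1)²)² = ((-3)²)² = 9² = 81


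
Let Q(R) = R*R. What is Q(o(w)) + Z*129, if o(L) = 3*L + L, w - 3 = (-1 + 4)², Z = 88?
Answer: 13656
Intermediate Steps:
w = 12 (w = 3 + (-1 + 4)² = 3 + 3² = 3 + 9 = 12)
o(L) = 4*L
Q(R) = R²
Q(o(w)) + Z*129 = (4*12)² + 88*129 = 48² + 11352 = 2304 + 11352 = 13656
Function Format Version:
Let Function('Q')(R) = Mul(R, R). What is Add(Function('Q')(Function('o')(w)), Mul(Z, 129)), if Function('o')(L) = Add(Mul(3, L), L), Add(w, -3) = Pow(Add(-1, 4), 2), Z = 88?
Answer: 13656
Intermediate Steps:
w = 12 (w = Add(3, Pow(Add(-1, 4), 2)) = Add(3, Pow(3, 2)) = Add(3, 9) = 12)
Function('o')(L) = Mul(4, L)
Function('Q')(R) = Pow(R, 2)
Add(Function('Q')(Function('o')(w)), Mul(Z, 129)) = Add(Pow(Mul(4, 12), 2), Mul(88, 129)) = Add(Pow(48, 2), 11352) = Add(2304, 11352) = 13656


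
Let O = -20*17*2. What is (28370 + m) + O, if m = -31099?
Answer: -3409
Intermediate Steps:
O = -680 (O = -340*2 = -680)
(28370 + m) + O = (28370 - 31099) - 680 = -2729 - 680 = -3409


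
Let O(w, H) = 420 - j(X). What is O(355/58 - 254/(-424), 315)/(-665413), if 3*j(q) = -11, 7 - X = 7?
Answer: -1271/1996239 ≈ -0.00063670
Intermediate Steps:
X = 0 (X = 7 - 1*7 = 7 - 7 = 0)
j(q) = -11/3 (j(q) = (1/3)*(-11) = -11/3)
O(w, H) = 1271/3 (O(w, H) = 420 - 1*(-11/3) = 420 + 11/3 = 1271/3)
O(355/58 - 254/(-424), 315)/(-665413) = (1271/3)/(-665413) = (1271/3)*(-1/665413) = -1271/1996239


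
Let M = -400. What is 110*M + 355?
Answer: -43645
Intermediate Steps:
110*M + 355 = 110*(-400) + 355 = -44000 + 355 = -43645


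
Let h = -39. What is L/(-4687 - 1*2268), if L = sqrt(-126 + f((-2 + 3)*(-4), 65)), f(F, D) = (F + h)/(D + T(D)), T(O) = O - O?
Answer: -I*sqrt(535145)/452075 ≈ -0.0016182*I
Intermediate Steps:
T(O) = 0
f(F, D) = (-39 + F)/D (f(F, D) = (F - 39)/(D + 0) = (-39 + F)/D)
L = I*sqrt(535145)/65 (L = sqrt(-126 + (-39 + (-2 + 3)*(-4))/65) = sqrt(-126 + (-39 + 1*(-4))/65) = sqrt(-126 + (-39 - 4)/65) = sqrt(-126 + (1/65)*(-43)) = sqrt(-126 - 43/65) = sqrt(-8233/65) = I*sqrt(535145)/65 ≈ 11.254*I)
L/(-4687 - 1*2268) = (I*sqrt(535145)/65)/(-4687 - 1*2268) = (I*sqrt(535145)/65)/(-4687 - 2268) = (I*sqrt(535145)/65)/(-6955) = (I*sqrt(535145)/65)*(-1/6955) = -I*sqrt(535145)/452075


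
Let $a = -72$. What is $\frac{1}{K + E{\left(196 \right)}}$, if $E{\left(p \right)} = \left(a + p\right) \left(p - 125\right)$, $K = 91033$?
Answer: $\frac{1}{99837} \approx 1.0016 \cdot 10^{-5}$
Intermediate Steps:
$E{\left(p \right)} = \left(-125 + p\right) \left(-72 + p\right)$ ($E{\left(p \right)} = \left(-72 + p\right) \left(p - 125\right) = \left(-72 + p\right) \left(-125 + p\right) = \left(-125 + p\right) \left(-72 + p\right)$)
$\frac{1}{K + E{\left(196 \right)}} = \frac{1}{91033 + \left(9000 + 196^{2} - 38612\right)} = \frac{1}{91033 + \left(9000 + 38416 - 38612\right)} = \frac{1}{91033 + 8804} = \frac{1}{99837}$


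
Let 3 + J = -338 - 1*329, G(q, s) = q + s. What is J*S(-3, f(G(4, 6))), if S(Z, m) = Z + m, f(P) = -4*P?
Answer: 28810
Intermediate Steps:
J = -670 (J = -3 + (-338 - 1*329) = -3 + (-338 - 329) = -3 - 667 = -670)
J*S(-3, f(G(4, 6))) = -670*(-3 - 4*(4 + 6)) = -670*(-3 - 4*10) = -670*(-3 - 40) = -670*(-43) = 28810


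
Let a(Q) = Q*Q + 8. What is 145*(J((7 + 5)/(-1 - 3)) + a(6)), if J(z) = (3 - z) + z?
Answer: 6815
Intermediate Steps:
a(Q) = 8 + Q² (a(Q) = Q² + 8 = 8 + Q²)
J(z) = 3
145*(J((7 + 5)/(-1 - 3)) + a(6)) = 145*(3 + (8 + 6²)) = 145*(3 + (8 + 36)) = 145*(3 + 44) = 145*47 = 6815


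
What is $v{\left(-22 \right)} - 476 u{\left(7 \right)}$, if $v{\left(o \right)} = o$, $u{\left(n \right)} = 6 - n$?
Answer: $454$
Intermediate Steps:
$v{\left(-22 \right)} - 476 u{\left(7 \right)} = -22 - 476 \left(6 - 7\right) = -22 - -476 = -22 + 476 = 454$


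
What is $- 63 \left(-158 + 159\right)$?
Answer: $-63$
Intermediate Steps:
$- 63 \left(-158 + 159\right) = \left(-63\right) 1 = -63$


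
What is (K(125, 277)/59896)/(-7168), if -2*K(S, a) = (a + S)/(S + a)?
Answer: 1/858669056 ≈ 1.1646e-9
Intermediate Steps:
K(S, a) = -½ (K(S, a) = -(a + S)/(2*(S + a)) = -(S + a)/(2*(S + a)) = -½*1 = -½)
(K(125, 277)/59896)/(-7168) = -½/59896/(-7168) = -½*1/59896*(-1/7168) = -1/119792*(-1/7168) = 1/858669056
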